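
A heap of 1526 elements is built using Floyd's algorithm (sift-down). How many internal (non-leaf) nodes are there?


Leaf nodes occupy roughly half the array.
Sift-down is called for each internal node, starting from the last one.
Internal nodes = floor(n/2) = floor(1526/2) = 763


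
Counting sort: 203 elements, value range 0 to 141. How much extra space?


n = 203 (output array)
k = 142 (count array for 142 distinct values)
Extra space = 203 + 142 = 345


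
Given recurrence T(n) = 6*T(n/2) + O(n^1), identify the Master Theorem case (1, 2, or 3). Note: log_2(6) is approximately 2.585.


Master Theorem parameters: a=6, b=2, c=1
log_b(a) = 2.585
Compare b^c with a: 2^1 = 2 < 6, so c < log_b(a).
Comparing c=1 vs log_b(a)=2.585:
1 < 2.585 => Case 1
Result: T(n) = O(n^(log_2 6)) ~ O(n^2.585)
Master Theorem case = 1


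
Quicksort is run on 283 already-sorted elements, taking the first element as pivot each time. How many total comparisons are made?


Sum of comparisons per partition:
282 + 281 + ... + 1 + 0
= 283 * (283 - 1) / 2
= 283 * 282 / 2
= 39903


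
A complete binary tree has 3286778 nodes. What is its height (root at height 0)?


In a complete binary tree, level k holds nodes 2^k .. 2^(k+1)-1 (1-indexed).
Height = floor(log2(n)) = floor(log2(3286778)) = 21
Check: 2^21 = 2097152 <= 3286778 < 4194304 = 2^22


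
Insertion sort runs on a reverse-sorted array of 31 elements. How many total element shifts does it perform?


Sum of shifts = 1 + 2 + 3 + ... + 30
= 31 * 30 / 2
= 930 / 2
= 465


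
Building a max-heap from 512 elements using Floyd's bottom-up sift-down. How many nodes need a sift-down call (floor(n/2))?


In a heap of 512 elements (0-indexed array):
  Last element index: 511
  Parent of last element: floor((511 - 1) / 2) = 255
  Internal nodes: indices 0 to 255
  Count = floor(512/2) = 256


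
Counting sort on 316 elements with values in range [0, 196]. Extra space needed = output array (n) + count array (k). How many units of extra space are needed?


Output array size: 316 (to store sorted result)
Count array size: 197 (one slot per possible value, range 0 to 196)
Total extra space = 316 + 197 = 513


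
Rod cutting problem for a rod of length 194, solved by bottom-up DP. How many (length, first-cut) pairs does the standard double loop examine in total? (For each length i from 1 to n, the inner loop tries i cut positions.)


For each subproblem length i = 1..194, the inner loop considers i possible first cuts.
Total = 1 + 2 + ... + 194
= 194*(194+1)/2
= 194*195/2 = 18915


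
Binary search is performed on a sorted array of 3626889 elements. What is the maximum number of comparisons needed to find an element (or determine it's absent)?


Binary search halves the search space each comparison:
  Step 1: search space = 3626889 -> 1813444
  Step 2: search space = 1813444 -> 906722
  Step 3: search space = 906722 -> 453361
  Step 4: search space = 453361 -> 226680
  Step 5: search space = 226680 -> 113340
  Step 6: search space = 113340 -> 56670
  Step 7: search space = 56670 -> 28335
  Step 8: search space = 28335 -> 14167
  Step 9: search space = 14167 -> 7083
  Step 10: search space = 7083 -> 3541
  Step 11: search space = 3541 -> 1770
  Step 12: search space = 1770 -> 885
  Step 13: search space = 885 -> 442
  Step 14: search space = 442 -> 221
  Step 15: search space = 221 -> 110
  Step 16: search space = 110 -> 55
  Step 17: search space = 55 -> 27
  Step 18: search space = 27 -> 13
  Step 19: search space = 13 -> 6
  Step 20: search space = 6 -> 3
  Step 21: search space = 3 -> 1
  Step 22: search space = 1 (final check)
Maximum comparisons = floor(log2(3626889)) + 1 = 21 + 1 = 22


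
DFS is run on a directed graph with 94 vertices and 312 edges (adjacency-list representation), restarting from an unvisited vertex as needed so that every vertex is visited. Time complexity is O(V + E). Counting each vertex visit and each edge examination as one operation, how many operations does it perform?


A full DFS traversal processes each vertex exactly once (push/pop on stack).
Each directed edge is examined once.
V = 94, E = 312
V + E = 406


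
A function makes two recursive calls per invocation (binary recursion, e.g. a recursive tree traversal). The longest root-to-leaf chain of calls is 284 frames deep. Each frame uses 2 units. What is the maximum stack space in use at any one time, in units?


Binary recursion: the two calls run one after the other, so only one root-to-leaf chain of frames is on the stack at a time.
Maximum depth (longest chain) = 284 frames
Each frame = 2 units
Max stack space = 284 * 2 = 568


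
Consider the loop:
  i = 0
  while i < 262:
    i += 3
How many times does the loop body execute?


Starting at i = 0, each iteration adds 3.
Iterations until i >= 262:
  Iteration 1: i = 0 -> i = 3
  Iteration 2: i = 3 -> i = 6
  Iteration 3: i = 6 -> i = 9
  Iteration 4: i = 9 -> i = 12
  Iteration 5: i = 12 -> i = 15
  Iteration 6: i = 15 -> i = 18
  Iteration 7: i = 18 -> i = 21
  Iteration 8: i = 21 -> i = 24
  ... continuing ...
Total iterations = ceil(262/3) = 88


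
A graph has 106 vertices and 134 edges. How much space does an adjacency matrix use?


Adjacency matrix: V x V grid of entries
Space = V^2 = 106^2 = 106 * 106 = 11236


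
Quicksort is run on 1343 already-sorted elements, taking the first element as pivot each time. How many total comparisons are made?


Sum of comparisons per partition:
1342 + 1341 + ... + 1 + 0
= 1343 * (1343 - 1) / 2
= 1343 * 1342 / 2
= 901153


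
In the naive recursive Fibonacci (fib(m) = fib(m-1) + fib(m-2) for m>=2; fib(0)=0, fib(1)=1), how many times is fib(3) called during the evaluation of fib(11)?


Let N(m) = number of times fib(m) is called while evaluating fib(11).
N(11) = 1 (the initial call).
N(10) = 1 (only fib(11) calls it).
For 1 <= m <= 9: fib(m) is called by fib(m+1) and fib(m+2), so
  N(m) = N(m+1) + N(m+2).
fib(0) is called only by fib(2), so N(0) = N(2).
Walk down from m=11:
  N(11)=1, N(10)=1, N(9)=2, N(8)=3, N(7)=5, N(6)=8, N(5)=13, N(4)=21, N(3)=34
N(3) = 34


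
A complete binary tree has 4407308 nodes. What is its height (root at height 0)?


In a complete binary tree, level k holds nodes 2^k .. 2^(k+1)-1 (1-indexed).
Height = floor(log2(n)) = floor(log2(4407308)) = 22
Check: 2^22 = 4194304 <= 4407308 < 8388608 = 2^23


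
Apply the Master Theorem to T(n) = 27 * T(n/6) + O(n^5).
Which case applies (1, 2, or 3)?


The Master Theorem: T(n) = a*T(n/b) + O(n^c)
  a = 27, b = 6, c = 5
log_b(a) = log_6(27) ~ 1.839
Compare b^c with a: 6^5 = 7776 > 27, so c > log_b(a).
Since c > log_b(a), Case 3 applies.
T(n) = O(n^5)
Master Theorem case = 3


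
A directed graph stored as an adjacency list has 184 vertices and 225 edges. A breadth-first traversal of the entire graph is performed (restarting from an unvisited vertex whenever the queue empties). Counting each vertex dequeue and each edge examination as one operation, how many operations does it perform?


A full BFS traversal dequeues each vertex once and examines each edge once.
Vertex visits: 184
Edge visits: 225
V + E = 184 + 225 = 409


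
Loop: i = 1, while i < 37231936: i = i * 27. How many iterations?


i multiplies by 27 each step:
i = 1 -> 27 -> 729 -> 19683 -> 531441 -> 14348907 -> 387420489 (stop)
Iterations = ceil(log_27(37231936)) = 6


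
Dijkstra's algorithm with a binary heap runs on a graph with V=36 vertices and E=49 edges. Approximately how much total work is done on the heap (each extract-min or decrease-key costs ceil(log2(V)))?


Dijkstra with a binary heap: each vertex is extracted once, each edge may relax once.
Each heap operation costs O(log V).
V + E = 36 + 49 = 85
ceil(log2(36)) = 6 (since 2^5 = 32 < 36 <= 64 = 2^6)
Total heap work = (V+E) * ceil(log2(V)) = 85 * 6 = 510


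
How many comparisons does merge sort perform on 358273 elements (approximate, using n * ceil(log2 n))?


Recursion depth: ceil(log2(358273)) = 19
Each recursion level merges n = 358273 elements
Total = 358273 * 19 = 6807187


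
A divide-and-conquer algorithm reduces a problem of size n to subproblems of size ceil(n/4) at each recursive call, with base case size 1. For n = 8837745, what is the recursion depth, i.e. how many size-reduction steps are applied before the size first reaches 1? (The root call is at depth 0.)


Each step divides the size by 4 (rounding up); after k steps the size is ceil(n/4^k), which equals 1 exactly when 4^k >= n.
So the depth is the smallest k with 4^k >= 8837745, i.e. ceil(log_4(8837745)).
4^11 = 4194304 < 8837745 <= 16777216 = 4^12
Recursion depth = 12


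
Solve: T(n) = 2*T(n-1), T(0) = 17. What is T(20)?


Unrolling:
T(20) = 2*T(19) = 2^2*T(18) = ... = 2^20*T(0)
= 2^20 * 17
= 1048576 * 17 = 17825792


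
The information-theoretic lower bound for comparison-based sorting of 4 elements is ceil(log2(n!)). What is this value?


A binary decision tree of height h has at most 2^h leaves and needs at least n! of them, so h >= ceil(log2(n!)).
Compute 4! as a running product:
  x2 = 2, x3 = 6, x4 = 24
4! = 24
Bracket between powers of 2:
  2^4 = 16 < 24 <= 32 = 2^5
So ceil(log2(4!)) = 5


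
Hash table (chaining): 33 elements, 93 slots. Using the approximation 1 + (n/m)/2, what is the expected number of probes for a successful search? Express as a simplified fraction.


Computing expected probes:
alpha = 33/93
= 1 + alpha/2
= 1 + 33/(2*93)
= (2*93 + 33) / (2*93)
= 219/186 = 73/62


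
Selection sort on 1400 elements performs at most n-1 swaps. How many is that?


Each of the 1399 passes places one element in its final position.
Pass 1: swap minimum into position 0
Pass 2: swap minimum of remaining into position 1
...
Pass 1399: last two elements, one swap
Maximum swaps = 1400 - 1 = 1399


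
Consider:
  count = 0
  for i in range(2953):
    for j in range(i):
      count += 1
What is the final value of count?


For each i, the inner loop runs i times:
  i=0: inner runs 0 times
  i=1: inner runs 1 time
  i=2: inner runs 2 times
  i=3: inner runs 3 times
  i=4: inner runs 4 times
  i=5: inner runs 5 times
  i=6: inner runs 6 times
  i=7: inner runs 7 times
  ...
Total = 0 + 1 + 2 + ... + 2952 = 2953*(2953-1)/2 = 4358628


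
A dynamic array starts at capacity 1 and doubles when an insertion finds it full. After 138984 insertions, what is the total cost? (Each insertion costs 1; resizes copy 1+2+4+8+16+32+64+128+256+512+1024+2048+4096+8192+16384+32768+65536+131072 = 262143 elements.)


Insertion cost: 138984 (one per element)
Resizes occur just before inserting elements 2, 3, 5, 9, ...
Elements copied at each resize: 1 + 2 + 4 + 8 + 16 + 32 + 64 + 128 + 256 + 512 + 1024 + 2048 + 4096 + 8192 + 16384 + 32768 + 65536 + 131072
Sum of copies = 262143 (geometric series: 2^k - 1)
Total = 138984 + 262143 = 401127


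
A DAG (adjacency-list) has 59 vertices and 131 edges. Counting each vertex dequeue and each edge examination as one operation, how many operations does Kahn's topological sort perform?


V = 59 (vertex processing)
E = 131 (edge processing)
V + E = 59 + 131 = 190


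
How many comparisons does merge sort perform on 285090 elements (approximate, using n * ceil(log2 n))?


Recursion depth: ceil(log2(285090)) = 19
Each recursion level merges n = 285090 elements
Total = 285090 * 19 = 5416710


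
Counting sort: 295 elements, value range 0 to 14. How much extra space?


n = 295 (output array)
k = 15 (count array for 15 distinct values)
Extra space = 295 + 15 = 310


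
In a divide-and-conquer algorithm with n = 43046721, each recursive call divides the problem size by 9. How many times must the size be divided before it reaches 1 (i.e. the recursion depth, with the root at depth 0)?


Number of divisions = log_9(43046721)
Sizes: 43046721 -> 4782969 -> 531441 -> 59049 -> 6561 -> 729 -> 81 -> 9 -> 1 (8 divisions)
Recursion depth = 8


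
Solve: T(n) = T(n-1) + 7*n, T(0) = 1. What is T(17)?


Expanding the recurrence:
T(17) = T(16) + 7*17
       = T(15) + 7*16 + 7*17
       ...
       = T(0) + 7*(1 + 2 + ... + 17)
       = 1 + 7 * 17*18/2
       = 1 + 7 * 153
       = 1 + 1071 = 1072


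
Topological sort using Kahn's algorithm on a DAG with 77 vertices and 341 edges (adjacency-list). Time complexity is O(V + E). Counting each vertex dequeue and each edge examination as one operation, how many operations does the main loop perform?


Kahn's algorithm:
  1. Compute in-degrees: O(V + E)
  2. Process queue: each vertex dequeued once (O(V))
     each edge examined once (O(E))
Total = V + E = 77 + 341 = 418


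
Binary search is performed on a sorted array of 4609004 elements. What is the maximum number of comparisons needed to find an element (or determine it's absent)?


Binary search halves the search space each comparison:
  Step 1: search space = 4609004 -> 2304502
  Step 2: search space = 2304502 -> 1152251
  Step 3: search space = 1152251 -> 576125
  Step 4: search space = 576125 -> 288062
  Step 5: search space = 288062 -> 144031
  Step 6: search space = 144031 -> 72015
  Step 7: search space = 72015 -> 36007
  Step 8: search space = 36007 -> 18003
  Step 9: search space = 18003 -> 9001
  Step 10: search space = 9001 -> 4500
  Step 11: search space = 4500 -> 2250
  Step 12: search space = 2250 -> 1125
  Step 13: search space = 1125 -> 562
  Step 14: search space = 562 -> 281
  Step 15: search space = 281 -> 140
  Step 16: search space = 140 -> 70
  Step 17: search space = 70 -> 35
  Step 18: search space = 35 -> 17
  Step 19: search space = 17 -> 8
  Step 20: search space = 8 -> 4
  Step 21: search space = 4 -> 2
  Step 22: search space = 2 -> 1
  Step 23: search space = 1 (final check)
Maximum comparisons = floor(log2(4609004)) + 1 = 22 + 1 = 23


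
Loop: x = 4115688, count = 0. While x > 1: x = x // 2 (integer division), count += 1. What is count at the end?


The variable x halves each step:
x = 4115688 -> 2057844 -> 1028922 -> 514461 -> 257230 -> 128615 -> 64307 -> 32153 -> 16076 -> 8038 -> 4019 -> 2009 -> 1004 -> 502 -> 251 -> 125 -> 62 -> 31 -> 15 -> 7 -> 3 -> 1
Number of halvings = floor(log2(4115688)) = 21


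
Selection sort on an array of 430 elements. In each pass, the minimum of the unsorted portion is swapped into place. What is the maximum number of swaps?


Selection sort performs one swap per pass:
  Pass 1: find min in positions 0 to 429, swap with position 0
  Pass 2: find min in positions 1 to 429, swap with position 1
  Pass 3: find min in positions 2 to 429, swap with position 2
  Pass 4: find min in positions 3 to 429, swap with position 3
  Pass 5: find min in positions 4 to 429, swap with position 4
  ... (424 more passes)
Total passes (and swaps) = n - 1 = 430 - 1 = 429


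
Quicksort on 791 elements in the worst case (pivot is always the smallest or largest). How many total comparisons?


In the worst case, each partition step picks the worst pivot:
  Partition 1: 790 comparisons (n-1 elements to compare)
  Partition 2: 789 comparisons
  Partition 3: 788 comparisons
  Partition 4: 787 comparisons
  Partition 5: 786 comparisons
  ...
  Last partition: 0 comparisons
Total = (n-1) + (n-2) + ... + 1 + 0 = n*(n-1)/2
= 791*790/2 = 312445


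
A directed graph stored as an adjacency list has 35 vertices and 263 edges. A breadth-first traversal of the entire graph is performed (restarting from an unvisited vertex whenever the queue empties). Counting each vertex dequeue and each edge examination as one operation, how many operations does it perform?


A full BFS traversal dequeues each vertex once and examines each edge once.
Vertex visits: 35
Edge visits: 263
V + E = 35 + 263 = 298


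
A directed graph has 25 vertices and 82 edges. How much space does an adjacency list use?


Adjacency list: one list head per vertex + one entry per edge
Vertex heads: 25
Edge entries: 82
Total = 25 + 82 = 107


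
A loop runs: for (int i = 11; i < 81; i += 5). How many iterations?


Loop starts at i = 11, increments by 5, stops when i >= 81.
Number of iterations = ceil((81 - 11) / 5)
= ceil(70 / 5)
= 14


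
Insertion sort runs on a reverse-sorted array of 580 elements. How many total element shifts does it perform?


Sum of shifts = 1 + 2 + 3 + ... + 579
= 580 * 579 / 2
= 335820 / 2
= 167910


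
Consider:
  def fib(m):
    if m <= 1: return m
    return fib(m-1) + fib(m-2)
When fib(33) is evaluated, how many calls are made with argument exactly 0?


Let N(m) = number of times fib(m) is called while evaluating fib(33).
N(33) = 1 (the initial call).
N(32) = 1 (only fib(33) calls it).
For 1 <= m <= 31: fib(m) is called by fib(m+1) and fib(m+2), so
  N(m) = N(m+1) + N(m+2).
fib(0) is called only by fib(2), so N(0) = N(2).
Walk down from m=33:
  N(33)=1, N(32)=1, N(31)=2, N(30)=3, N(29)=5, N(28)=8, N(27)=13, N(26)=21, N(25)=34, N(24)=55, N(23)=89, N(22)=144, N(21)=233, N(20)=377, N(19)=610, N(18)=987, N(17)=1597, N(16)=2584, N(15)=4181, N(14)=6765, N(13)=10946, N(12)=17711, N(11)=28657, N(10)=46368, N(9)=75025, N(8)=121393, N(7)=196418, N(6)=317811, N(5)=514229, N(4)=832040, N(3)=1346269, N(2)=2178309, N(1)=3524578, N(0)=N(2)=2178309
N(0) = 2178309


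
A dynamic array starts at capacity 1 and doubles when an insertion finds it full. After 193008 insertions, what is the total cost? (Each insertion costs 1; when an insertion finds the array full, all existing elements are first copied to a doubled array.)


Insertion cost: 193008 (one per element)
Resizes occur just before inserting elements 2, 3, 5, 9, ...
Elements copied at each resize: 1 + 2 + 4 + 8 + 16 + 32 + 64 + 128 + 256 + 512 + 1024 + 2048 + 4096 + 8192 + 16384 + 32768 + 65536 + 131072
Sum of copies = 262143 (geometric series: 2^k - 1)
Total = 193008 + 262143 = 455151


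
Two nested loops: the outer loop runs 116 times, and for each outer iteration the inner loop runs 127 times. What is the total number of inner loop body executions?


Outer loop: 116 iterations
Inner loop: 127 iterations per outer iteration
Total = 116 * 127 = 14732


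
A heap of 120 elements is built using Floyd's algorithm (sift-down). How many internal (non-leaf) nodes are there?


Leaf nodes occupy roughly half the array.
Sift-down is called for each internal node, starting from the last one.
Internal nodes = floor(n/2) = floor(120/2) = 60


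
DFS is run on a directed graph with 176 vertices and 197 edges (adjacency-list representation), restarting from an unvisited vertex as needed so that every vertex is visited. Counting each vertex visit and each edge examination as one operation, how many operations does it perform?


A full DFS traversal processes each vertex exactly once (push/pop on stack).
Each directed edge is examined once.
V = 176, E = 197
V + E = 373


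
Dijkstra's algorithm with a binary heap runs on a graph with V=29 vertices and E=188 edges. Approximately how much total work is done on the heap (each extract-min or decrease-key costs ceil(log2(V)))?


Dijkstra with a binary heap: each vertex is extracted once, each edge may relax once.
Each heap operation costs O(log V).
V + E = 29 + 188 = 217
ceil(log2(29)) = 5 (since 2^4 = 16 < 29 <= 32 = 2^5)
Total heap work = (V+E) * ceil(log2(V)) = 217 * 5 = 1085


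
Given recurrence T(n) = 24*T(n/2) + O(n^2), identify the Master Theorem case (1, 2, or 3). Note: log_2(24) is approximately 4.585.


Master Theorem parameters: a=24, b=2, c=2
log_b(a) = 4.585
Compare b^c with a: 2^2 = 4 < 24, so c < log_b(a).
Comparing c=2 vs log_b(a)=4.585:
2 < 4.585 => Case 1
Result: T(n) = O(n^(log_2 24)) ~ O(n^4.585)
Master Theorem case = 1


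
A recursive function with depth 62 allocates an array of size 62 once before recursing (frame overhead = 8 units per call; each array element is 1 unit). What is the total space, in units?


Array allocation: 62 units (allocated once)
Stack frames: 62 deep * 8 per frame = 496 units
Total = 62 + 496 = 558


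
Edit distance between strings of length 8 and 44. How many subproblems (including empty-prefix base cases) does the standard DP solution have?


The table includes base cases (empty prefixes).
Rows: (m+1) = 9
Columns: (n+1) = 45
Total = 9 * 45 = 405


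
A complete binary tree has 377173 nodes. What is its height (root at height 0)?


In a complete binary tree, level k holds nodes 2^k .. 2^(k+1)-1 (1-indexed).
Height = floor(log2(n)) = floor(log2(377173)) = 18
Check: 2^18 = 262144 <= 377173 < 524288 = 2^19


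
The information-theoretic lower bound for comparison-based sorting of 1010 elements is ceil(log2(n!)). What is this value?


A binary decision tree of height h has at most 2^h leaves and needs at least n! of them, so h >= ceil(log2(n!)).
1010! is far too large to multiply out, so use Stirling's series:
  ln(n!) ~ n ln n - n + (1/2) ln(2 pi n) + 1/(12n)  (error below 1/(360 n^3), negligible here)
  ln(1010) = 6.9177056
  n ln n = 1010 * 6.9177056 = 6986.8827
  (1/2) ln(2 pi * 1010) = (1/2) ln(6346.0172) = 4.3778
  1/(12*1010) = 0.0001
  ln(1010!) ~ 6986.8827 - 1010 + 4.3778 + 0.0001 = 5981.2606
Convert to base 2: log2(1010!) = 5981.2606 / ln 2 = 5981.2606 / 0.69314718 = 8629.1350
ceil(8629.1350) = 8630


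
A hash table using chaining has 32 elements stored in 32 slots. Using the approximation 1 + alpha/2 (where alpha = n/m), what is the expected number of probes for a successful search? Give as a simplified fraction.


Load factor alpha = n/m = 32/32
Expected probes = 1 + alpha/2 = 1 + 32/(2*32)
= 1 + 32/64
= 64/64 + 32/64
= 96/64
Simplify: 3/2


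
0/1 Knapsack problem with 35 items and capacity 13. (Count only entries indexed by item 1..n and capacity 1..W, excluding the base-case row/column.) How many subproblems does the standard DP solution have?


The DP table is indexed by (item, capacity).
Rows: 35 items
Columns: 13 capacity values (1 to W)
Total subproblems = 35 * 13 = 455


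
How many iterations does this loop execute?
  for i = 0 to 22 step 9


The loop variable i takes values starting at 0 and increments by 9 each iteration.
Sequence: i = 0, 9, 18
The upper bound 22 is inclusive, so the count is floor((last - first) / step) + 1:
floor((22 - 0) / 9) + 1 = floor(22/9) + 1 = 2 + 1 = 3


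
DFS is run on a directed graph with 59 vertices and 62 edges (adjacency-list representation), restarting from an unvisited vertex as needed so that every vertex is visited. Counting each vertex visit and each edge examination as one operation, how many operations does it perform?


A full DFS traversal processes each vertex exactly once (push/pop on stack).
Each directed edge is examined once.
V = 59, E = 62
V + E = 121


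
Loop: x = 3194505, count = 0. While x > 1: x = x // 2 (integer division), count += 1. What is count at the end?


The variable x halves each step:
x = 3194505 -> 1597252 -> 798626 -> 399313 -> 199656 -> 99828 -> 49914 -> 24957 -> 12478 -> 6239 -> 3119 -> 1559 -> 779 -> 389 -> 194 -> 97 -> 48 -> 24 -> 12 -> 6 -> 3 -> 1
Number of halvings = floor(log2(3194505)) = 21


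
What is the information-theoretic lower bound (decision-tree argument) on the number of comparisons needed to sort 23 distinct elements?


A binary decision tree of height h has at most 2^h leaves and needs at least n! of them, so h >= ceil(log2(n!)).
Compute 23! as a running product:
  x2 = 2, x3 = 6, x4 = 24, x5 = 120
  x6 = 720, x7 = 5040, x8 = 40320, x9 = 362880
  x10 = 3628800, x11 = 39916800, x12 = 479001600, x13 = 6227020800
  x14 = 87178291200, x15 = 1307674368000, x16 = 20922789888000, x17 = 355687428096000
  x18 = 6402373705728000, x19 = 121645100408832000, x20 = 2432902008176640000, x21 = 51090942171709440000
  x22 = 1124000727777607680000, x23 = 25852016738884976640000
23! = 25852016738884976640000
Bracket between powers of 2:
  2^74 = 18889465931478580854784 < 25852016738884976640000 <= 37778931862957161709568 = 2^75
So ceil(log2(23!)) = 75


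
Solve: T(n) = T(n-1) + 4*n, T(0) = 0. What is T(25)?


Expanding the recurrence:
T(25) = T(24) + 4*25
       = T(23) + 4*24 + 4*25
       ...
       = T(0) + 4*(1 + 2 + ... + 25)
       = 0 + 4 * 25*26/2
       = 0 + 4 * 325
       = 0 + 1300 = 1300


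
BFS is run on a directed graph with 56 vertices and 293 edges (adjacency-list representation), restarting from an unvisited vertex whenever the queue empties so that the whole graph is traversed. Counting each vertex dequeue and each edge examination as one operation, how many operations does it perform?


A full BFS traversal dequeues each vertex exactly once and examines each directed edge exactly once.
V = 56 (vertex processing cost)
E = 293 (edge examination cost)
Total operations proportional to V + E = 56 + 293 = 349


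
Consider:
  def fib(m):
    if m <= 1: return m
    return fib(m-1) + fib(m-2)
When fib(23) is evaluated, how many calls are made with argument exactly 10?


Let N(m) = number of times fib(m) is called while evaluating fib(23).
N(23) = 1 (the initial call).
N(22) = 1 (only fib(23) calls it).
For 1 <= m <= 21: fib(m) is called by fib(m+1) and fib(m+2), so
  N(m) = N(m+1) + N(m+2).
fib(0) is called only by fib(2), so N(0) = N(2).
Walk down from m=23:
  N(23)=1, N(22)=1, N(21)=2, N(20)=3, N(19)=5, N(18)=8, N(17)=13, N(16)=21, N(15)=34, N(14)=55, N(13)=89, N(12)=144, N(11)=233, N(10)=377
N(10) = 377


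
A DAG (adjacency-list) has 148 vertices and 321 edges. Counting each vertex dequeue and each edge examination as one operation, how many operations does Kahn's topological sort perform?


V = 148 (vertex processing)
E = 321 (edge processing)
V + E = 148 + 321 = 469


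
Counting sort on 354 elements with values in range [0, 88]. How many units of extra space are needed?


Output array size: 354 (to store sorted result)
Count array size: 89 (one slot per possible value, range 0 to 88)
Total extra space = 354 + 89 = 443


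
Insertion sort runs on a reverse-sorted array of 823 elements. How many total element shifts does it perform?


Sum of shifts = 1 + 2 + 3 + ... + 822
= 823 * 822 / 2
= 676506 / 2
= 338253


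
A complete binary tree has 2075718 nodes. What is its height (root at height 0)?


In a complete binary tree, level k holds nodes 2^k .. 2^(k+1)-1 (1-indexed).
Height = floor(log2(n)) = floor(log2(2075718)) = 20
Check: 2^20 = 1048576 <= 2075718 < 2097152 = 2^21


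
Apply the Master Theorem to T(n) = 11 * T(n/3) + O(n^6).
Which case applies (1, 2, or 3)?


The Master Theorem: T(n) = a*T(n/b) + O(n^c)
  a = 11, b = 3, c = 6
log_b(a) = log_3(11) ~ 2.183
Compare b^c with a: 3^6 = 729 > 11, so c > log_b(a).
Since c > log_b(a), Case 3 applies.
T(n) = O(n^6)
Master Theorem case = 3


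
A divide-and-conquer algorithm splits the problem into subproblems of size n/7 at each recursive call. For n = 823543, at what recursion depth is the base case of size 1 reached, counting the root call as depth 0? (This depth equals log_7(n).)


At each depth, the problem size is divided by 7:
  Depth 0: problem size = 823543
  Depth 1: problem size = 117649
  Depth 2: problem size = 16807
  Depth 3: problem size = 2401
  Depth 4: problem size = 343
  Depth 5: problem size = 49
  Depth 6: problem size = 7
  Depth 7: problem size = 1 (base case)
The base case is reached at depth log_7(823543) = 7 (the tree has 8 levels counting depth 0, but the depth asked for is 7).
Recursion depth = 7


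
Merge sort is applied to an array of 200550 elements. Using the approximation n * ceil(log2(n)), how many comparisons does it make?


Merge sort divides the array into halves recursively.
Number of levels = ceil(log2(200550)) = 18
At each level, approximately n = 200550 comparisons are needed for merging.
Total comparisons ~ n * ceil(log2(n)) = 200550 * 18 = 3609900


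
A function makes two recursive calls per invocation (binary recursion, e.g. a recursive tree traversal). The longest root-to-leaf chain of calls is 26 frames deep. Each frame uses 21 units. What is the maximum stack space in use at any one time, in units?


Binary recursion: the two calls run one after the other, so only one root-to-leaf chain of frames is on the stack at a time.
Maximum depth (longest chain) = 26 frames
Each frame = 21 units
Max stack space = 26 * 21 = 546


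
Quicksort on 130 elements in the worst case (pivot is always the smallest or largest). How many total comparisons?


In the worst case, each partition step picks the worst pivot:
  Partition 1: 129 comparisons (n-1 elements to compare)
  Partition 2: 128 comparisons
  Partition 3: 127 comparisons
  Partition 4: 126 comparisons
  Partition 5: 125 comparisons
  ...
  Last partition: 0 comparisons
Total = (n-1) + (n-2) + ... + 1 + 0 = n*(n-1)/2
= 130*129/2 = 8385


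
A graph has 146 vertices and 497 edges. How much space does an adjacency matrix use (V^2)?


Adjacency matrix: V x V grid of entries
Space = V^2 = 146^2 = 146 * 146 = 21316


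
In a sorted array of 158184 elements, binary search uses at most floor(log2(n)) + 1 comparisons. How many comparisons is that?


Halving sequence: 158184 -> 79092 -> 39546 -> 19773 -> 9886 -> 4943 -> 2471 -> 1235 -> 617 -> 308 -> 154 -> 77 -> 38 -> 19 -> 9 -> 4 -> 2 -> 1
Number of halvings = 17
Max comparisons = 17 + 1 = 18


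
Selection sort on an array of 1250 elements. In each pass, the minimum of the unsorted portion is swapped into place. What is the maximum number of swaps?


Selection sort performs one swap per pass:
  Pass 1: find min in positions 0 to 1249, swap with position 0
  Pass 2: find min in positions 1 to 1249, swap with position 1
  Pass 3: find min in positions 2 to 1249, swap with position 2
  Pass 4: find min in positions 3 to 1249, swap with position 3
  Pass 5: find min in positions 4 to 1249, swap with position 4
  ... (1244 more passes)
Total passes (and swaps) = n - 1 = 1250 - 1 = 1249


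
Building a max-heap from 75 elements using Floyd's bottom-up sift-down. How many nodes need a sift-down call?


In a heap of 75 elements (0-indexed array):
  Last element index: 74
  Parent of last element: floor((74 - 1) / 2) = 36
  Internal nodes: indices 0 to 36
  Count = floor(75/2) = 37


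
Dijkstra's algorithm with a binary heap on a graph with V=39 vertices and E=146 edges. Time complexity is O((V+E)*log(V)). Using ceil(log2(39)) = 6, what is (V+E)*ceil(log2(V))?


Dijkstra with a binary heap: each vertex is extracted once, each edge may relax once.
Each heap operation costs O(log V).
V + E = 39 + 146 = 185
ceil(log2(39)) = 6 (since 2^5 = 32 < 39 <= 64 = 2^6)
Total heap work = (V+E) * ceil(log2(V)) = 185 * 6 = 1110


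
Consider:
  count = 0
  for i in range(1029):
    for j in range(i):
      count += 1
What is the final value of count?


For each i, the inner loop runs i times:
  i=0: inner runs 0 times
  i=1: inner runs 1 time
  i=2: inner runs 2 times
  i=3: inner runs 3 times
  i=4: inner runs 4 times
  i=5: inner runs 5 times
  i=6: inner runs 6 times
  i=7: inner runs 7 times
  ...
Total = 0 + 1 + 2 + ... + 1028 = 1029*(1029-1)/2 = 528906


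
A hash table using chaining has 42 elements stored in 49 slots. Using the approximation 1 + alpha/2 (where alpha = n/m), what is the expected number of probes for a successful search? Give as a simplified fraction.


Load factor alpha = n/m = 42/49
Expected probes = 1 + alpha/2 = 1 + 42/(2*49)
= 1 + 42/98
= 98/98 + 42/98
= 140/98
Simplify: 10/7


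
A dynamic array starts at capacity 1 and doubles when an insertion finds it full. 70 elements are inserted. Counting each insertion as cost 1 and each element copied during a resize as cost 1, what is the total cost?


n = 70
Insertion costs: 70
Resizes copy 1, 2, 4, ... up to the largest power of 2 that is <= n-1 = 69, i.e. 64.
Copy costs = 1 + 2 + 4 + 8 + 16 + 32 + 64 = 127
Total = 70 + 127 = 197


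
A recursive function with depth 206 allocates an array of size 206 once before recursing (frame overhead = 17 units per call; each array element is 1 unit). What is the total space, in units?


Array allocation: 206 units (allocated once)
Stack frames: 206 deep * 17 per frame = 3502 units
Total = 206 + 3502 = 3708


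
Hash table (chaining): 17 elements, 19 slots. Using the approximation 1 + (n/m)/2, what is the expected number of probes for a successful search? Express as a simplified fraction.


Computing expected probes:
alpha = 17/19
= 1 + alpha/2
= 1 + 17/(2*19)
= (2*19 + 17) / (2*19)
= 55/38


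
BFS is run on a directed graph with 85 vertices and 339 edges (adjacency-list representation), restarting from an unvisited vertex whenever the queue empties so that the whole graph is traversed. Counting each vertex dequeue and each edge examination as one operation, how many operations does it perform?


A full BFS traversal dequeues each vertex exactly once and examines each directed edge exactly once.
V = 85 (vertex processing cost)
E = 339 (edge examination cost)
Total operations proportional to V + E = 85 + 339 = 424


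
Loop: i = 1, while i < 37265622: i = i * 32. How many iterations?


i multiplies by 32 each step:
i = 1 -> 32 -> 1024 -> 32768 -> 1048576 -> 33554432 -> 1073741824 (stop)
Iterations = ceil(log_32(37265622)) = 6


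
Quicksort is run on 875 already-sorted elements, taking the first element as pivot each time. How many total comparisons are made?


Sum of comparisons per partition:
874 + 873 + ... + 1 + 0
= 875 * (875 - 1) / 2
= 875 * 874 / 2
= 382375


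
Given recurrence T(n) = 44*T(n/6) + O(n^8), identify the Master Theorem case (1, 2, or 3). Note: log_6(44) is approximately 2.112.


Master Theorem parameters: a=44, b=6, c=8
log_b(a) = 2.112
Compare b^c with a: 6^8 = 1679616 > 44, so c > log_b(a).
Comparing c=8 vs log_b(a)=2.112:
8 > 2.112 => Case 3
Result: T(n) = O(n^8)
Master Theorem case = 3


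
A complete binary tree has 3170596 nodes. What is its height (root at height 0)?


In a complete binary tree, level k holds nodes 2^k .. 2^(k+1)-1 (1-indexed).
Height = floor(log2(n)) = floor(log2(3170596)) = 21
Check: 2^21 = 2097152 <= 3170596 < 4194304 = 2^22


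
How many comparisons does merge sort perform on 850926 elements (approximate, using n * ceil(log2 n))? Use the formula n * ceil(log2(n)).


Recursion depth: ceil(log2(850926)) = 20
Each recursion level merges n = 850926 elements
Total = 850926 * 20 = 17018520


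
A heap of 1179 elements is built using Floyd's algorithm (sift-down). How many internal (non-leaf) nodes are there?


Leaf nodes occupy roughly half the array.
Sift-down is called for each internal node, starting from the last one.
Internal nodes = floor(n/2) = floor(1179/2) = 589


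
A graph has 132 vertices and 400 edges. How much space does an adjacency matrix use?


Adjacency matrix: V x V grid of entries
Space = V^2 = 132^2 = 132 * 132 = 17424


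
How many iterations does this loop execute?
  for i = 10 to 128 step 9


The loop variable i takes values starting at 10 and increments by 9 each iteration.
Sequence: i = 10, 19, 28, 37, 46, 55, 64, 73, 82, ...
The upper bound 128 is inclusive, so the count is floor((last - first) / step) + 1:
floor((128 - 10) / 9) + 1 = floor(118/9) + 1 = 13 + 1 = 14


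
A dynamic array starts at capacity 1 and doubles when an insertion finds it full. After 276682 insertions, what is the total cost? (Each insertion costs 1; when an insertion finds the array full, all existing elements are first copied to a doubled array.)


Insertion cost: 276682 (one per element)
Resizes occur just before inserting elements 2, 3, 5, 9, ...
Elements copied at each resize: 1 + 2 + 4 + 8 + 16 + 32 + 64 + 128 + 256 + 512 + 1024 + 2048 + 4096 + 8192 + 16384 + 32768 + 65536 + 131072 + 262144
Sum of copies = 524287 (geometric series: 2^k - 1)
Total = 276682 + 524287 = 800969


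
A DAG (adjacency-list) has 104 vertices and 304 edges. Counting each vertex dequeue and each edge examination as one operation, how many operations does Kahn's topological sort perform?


V = 104 (vertex processing)
E = 304 (edge processing)
V + E = 104 + 304 = 408


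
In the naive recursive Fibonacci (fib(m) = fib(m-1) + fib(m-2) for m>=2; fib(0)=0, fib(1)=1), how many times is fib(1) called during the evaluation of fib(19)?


Let N(m) = number of times fib(m) is called while evaluating fib(19).
N(19) = 1 (the initial call).
N(18) = 1 (only fib(19) calls it).
For 1 <= m <= 17: fib(m) is called by fib(m+1) and fib(m+2), so
  N(m) = N(m+1) + N(m+2).
fib(0) is called only by fib(2), so N(0) = N(2).
Walk down from m=19:
  N(19)=1, N(18)=1, N(17)=2, N(16)=3, N(15)=5, N(14)=8, N(13)=13, N(12)=21, N(11)=34, N(10)=55, N(9)=89, N(8)=144, N(7)=233, N(6)=377, N(5)=610, N(4)=987, N(3)=1597, N(2)=2584, N(1)=4181
N(1) = 4181


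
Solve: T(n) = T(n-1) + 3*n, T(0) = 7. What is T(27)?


Expanding the recurrence:
T(27) = T(26) + 3*27
       = T(25) + 3*26 + 3*27
       ...
       = T(0) + 3*(1 + 2 + ... + 27)
       = 7 + 3 * 27*28/2
       = 7 + 3 * 378
       = 7 + 1134 = 1141


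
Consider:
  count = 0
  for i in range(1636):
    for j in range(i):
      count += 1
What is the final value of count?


For each i, the inner loop runs i times:
  i=0: inner runs 0 times
  i=1: inner runs 1 time
  i=2: inner runs 2 times
  i=3: inner runs 3 times
  i=4: inner runs 4 times
  i=5: inner runs 5 times
  i=6: inner runs 6 times
  i=7: inner runs 7 times
  ...
Total = 0 + 1 + 2 + ... + 1635 = 1636*(1636-1)/2 = 1337430


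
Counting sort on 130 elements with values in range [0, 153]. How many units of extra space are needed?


Output array size: 130 (to store sorted result)
Count array size: 154 (one slot per possible value, range 0 to 153)
Total extra space = 130 + 154 = 284


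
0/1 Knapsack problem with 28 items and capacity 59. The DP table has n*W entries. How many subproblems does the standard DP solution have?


The DP table is indexed by (item, capacity).
Rows: 28 items
Columns: 59 capacity values (1 to W)
Total subproblems = 28 * 59 = 1652


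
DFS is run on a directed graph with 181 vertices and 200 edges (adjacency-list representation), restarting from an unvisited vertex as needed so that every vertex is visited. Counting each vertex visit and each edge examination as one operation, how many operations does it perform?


A full DFS traversal processes each vertex exactly once (push/pop on stack).
Each directed edge is examined once.
V = 181, E = 200
V + E = 381


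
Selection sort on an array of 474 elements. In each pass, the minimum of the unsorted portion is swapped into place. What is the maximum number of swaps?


Selection sort performs one swap per pass:
  Pass 1: find min in positions 0 to 473, swap with position 0
  Pass 2: find min in positions 1 to 473, swap with position 1
  Pass 3: find min in positions 2 to 473, swap with position 2
  Pass 4: find min in positions 3 to 473, swap with position 3
  Pass 5: find min in positions 4 to 473, swap with position 4
  ... (468 more passes)
Total passes (and swaps) = n - 1 = 474 - 1 = 473


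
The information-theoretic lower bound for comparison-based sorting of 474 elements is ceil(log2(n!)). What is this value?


A binary decision tree of height h has at most 2^h leaves and needs at least n! of them, so h >= ceil(log2(n!)).
474! is far too large to multiply out, so use Stirling's series:
  ln(n!) ~ n ln n - n + (1/2) ln(2 pi n) + 1/(12n)  (error below 1/(360 n^3), negligible here)
  ln(474) = 6.1612073
  n ln n = 474 * 6.1612073 = 2920.4123
  (1/2) ln(2 pi * 474) = (1/2) ln(2978.2298) = 3.9995
  1/(12*474) = 0.0002
  ln(474!) ~ 2920.4123 - 474 + 3.9995 + 0.0002 = 2450.4120
Convert to base 2: log2(474!) = 2450.4120 / ln 2 = 2450.4120 / 0.69314718 = 3535.1972
ceil(3535.1972) = 3536


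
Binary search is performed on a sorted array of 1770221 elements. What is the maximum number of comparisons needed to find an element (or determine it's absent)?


Binary search halves the search space each comparison:
  Step 1: search space = 1770221 -> 885110
  Step 2: search space = 885110 -> 442555
  Step 3: search space = 442555 -> 221277
  Step 4: search space = 221277 -> 110638
  Step 5: search space = 110638 -> 55319
  Step 6: search space = 55319 -> 27659
  Step 7: search space = 27659 -> 13829
  Step 8: search space = 13829 -> 6914
  Step 9: search space = 6914 -> 3457
  Step 10: search space = 3457 -> 1728
  Step 11: search space = 1728 -> 864
  Step 12: search space = 864 -> 432
  Step 13: search space = 432 -> 216
  Step 14: search space = 216 -> 108
  Step 15: search space = 108 -> 54
  Step 16: search space = 54 -> 27
  Step 17: search space = 27 -> 13
  Step 18: search space = 13 -> 6
  Step 19: search space = 6 -> 3
  Step 20: search space = 3 -> 1
  Step 21: search space = 1 (final check)
Maximum comparisons = floor(log2(1770221)) + 1 = 20 + 1 = 21
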